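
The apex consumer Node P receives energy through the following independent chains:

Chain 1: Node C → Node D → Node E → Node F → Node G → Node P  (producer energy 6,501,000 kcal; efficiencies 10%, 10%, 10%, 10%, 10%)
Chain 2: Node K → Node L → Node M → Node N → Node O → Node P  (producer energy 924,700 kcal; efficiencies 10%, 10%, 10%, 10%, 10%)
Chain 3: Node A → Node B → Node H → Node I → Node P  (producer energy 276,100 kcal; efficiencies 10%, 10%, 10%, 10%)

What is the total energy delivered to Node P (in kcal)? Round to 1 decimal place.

101.9 kcal

Chain 1: 6501000 × 0.1 × 0.1 × 0.1 × 0.1 × 0.1 = 65.01 kcal
Chain 2: 924700 × 0.1 × 0.1 × 0.1 × 0.1 × 0.1 = 9.247 kcal
Chain 3: 276100 × 0.1 × 0.1 × 0.1 × 0.1 = 27.61 kcal
Total at Node P: 65.01 + 9.247 + 27.61 = 101.867 kcal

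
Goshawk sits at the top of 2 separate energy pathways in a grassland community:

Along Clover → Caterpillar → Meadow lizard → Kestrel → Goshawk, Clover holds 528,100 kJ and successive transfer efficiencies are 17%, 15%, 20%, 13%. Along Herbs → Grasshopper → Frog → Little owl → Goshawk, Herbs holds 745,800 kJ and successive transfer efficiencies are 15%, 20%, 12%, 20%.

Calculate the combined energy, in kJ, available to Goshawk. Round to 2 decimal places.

887.11 kJ

Via Clover: 528100 × 0.17 × 0.15 × 0.2 × 0.13 = 350.1303 kJ
Via Herbs: 745800 × 0.15 × 0.2 × 0.12 × 0.2 = 536.976 kJ
Total at Goshawk: 350.1303 + 536.976 = 887.1063 kJ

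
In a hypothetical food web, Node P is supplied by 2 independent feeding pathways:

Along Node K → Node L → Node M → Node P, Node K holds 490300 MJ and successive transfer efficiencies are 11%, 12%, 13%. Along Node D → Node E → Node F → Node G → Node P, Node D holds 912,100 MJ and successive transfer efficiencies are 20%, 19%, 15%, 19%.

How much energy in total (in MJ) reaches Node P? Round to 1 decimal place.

1829.2 MJ

Via Node K: 490300 × 0.11 × 0.12 × 0.13 = 841.3548 MJ
Via Node D: 912100 × 0.2 × 0.19 × 0.15 × 0.19 = 987.8043 MJ
Total at Node P: 841.3548 + 987.8043 = 1829.1591 MJ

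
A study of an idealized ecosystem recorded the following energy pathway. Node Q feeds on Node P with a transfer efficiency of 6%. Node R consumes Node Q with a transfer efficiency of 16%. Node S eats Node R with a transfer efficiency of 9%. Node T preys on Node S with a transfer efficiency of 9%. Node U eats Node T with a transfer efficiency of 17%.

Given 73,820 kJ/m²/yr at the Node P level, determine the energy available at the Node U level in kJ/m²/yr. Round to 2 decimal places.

Node Q: 73820 × 0.06 = 4429.2 kJ/m²/yr
Node R: 4429.2 × 0.16 = 708.672 kJ/m²/yr
Node S: 708.672 × 0.09 = 63.78048 kJ/m²/yr
Node T: 63.78048 × 0.09 = 5.7402432 kJ/m²/yr
Node U: 5.7402432 × 0.17 = 0.975841344 kJ/m²/yr

0.98 kJ/m²/yr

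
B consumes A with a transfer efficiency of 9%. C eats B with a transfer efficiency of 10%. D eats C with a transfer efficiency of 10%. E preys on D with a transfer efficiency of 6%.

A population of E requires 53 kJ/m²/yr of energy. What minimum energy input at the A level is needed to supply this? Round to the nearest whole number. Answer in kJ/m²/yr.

Cumulative transfer efficiency: 0.09 × 0.1 × 0.1 × 0.06 = 0.000054
A energy = 53 / 0.000054 = 981481 kJ/m²/yr

981481 kJ/m²/yr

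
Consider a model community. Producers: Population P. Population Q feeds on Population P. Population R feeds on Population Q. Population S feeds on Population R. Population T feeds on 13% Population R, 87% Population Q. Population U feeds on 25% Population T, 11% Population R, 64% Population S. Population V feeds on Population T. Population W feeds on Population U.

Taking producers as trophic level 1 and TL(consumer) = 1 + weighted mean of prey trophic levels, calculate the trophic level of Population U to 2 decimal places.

4.67

Population Q: 1 + 1 = 2
Population R: 1 + 2 = 3
Population S: 1 + 3 = 4
Population T: 1 + (0.13×3 + 0.87×2) = 3.13
Population U: 1 + (0.25×3.13 + 0.11×3 + 0.64×4) = 4.6725
Population V: 1 + 3.13 = 4.13
Population W: 1 + 4.6725 = 5.6725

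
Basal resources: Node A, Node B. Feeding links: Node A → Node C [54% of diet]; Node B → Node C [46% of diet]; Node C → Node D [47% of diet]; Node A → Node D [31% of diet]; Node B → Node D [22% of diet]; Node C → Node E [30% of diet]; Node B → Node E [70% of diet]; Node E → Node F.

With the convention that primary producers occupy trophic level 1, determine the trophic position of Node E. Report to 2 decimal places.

Node C: 1 + (0.54×1 + 0.46×1) = 2
Node D: 1 + (0.47×2 + 0.31×1 + 0.22×1) = 2.47
Node E: 1 + (0.3×2 + 0.7×1) = 2.3
Node F: 1 + 2.3 = 3.3

2.30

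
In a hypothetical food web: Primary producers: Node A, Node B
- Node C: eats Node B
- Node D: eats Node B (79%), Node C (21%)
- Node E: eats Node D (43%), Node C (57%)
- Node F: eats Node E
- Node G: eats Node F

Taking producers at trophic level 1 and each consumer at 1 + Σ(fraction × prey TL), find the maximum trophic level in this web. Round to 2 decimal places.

Node C: 1 + 1 = 2
Node D: 1 + (0.79×1 + 0.21×2) = 2.21
Node E: 1 + (0.43×2.21 + 0.57×2) = 3.0903
Node F: 1 + 3.0903 = 4.0903
Node G: 1 + 4.0903 = 5.0903

5.09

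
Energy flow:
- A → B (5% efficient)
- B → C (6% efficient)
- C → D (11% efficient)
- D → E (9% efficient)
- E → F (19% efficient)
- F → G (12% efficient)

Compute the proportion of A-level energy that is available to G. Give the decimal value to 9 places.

0.000000677

Product of link efficiencies: 0.05 × 0.06 × 0.11 × 0.09 × 0.19 × 0.12 = 0.00000067716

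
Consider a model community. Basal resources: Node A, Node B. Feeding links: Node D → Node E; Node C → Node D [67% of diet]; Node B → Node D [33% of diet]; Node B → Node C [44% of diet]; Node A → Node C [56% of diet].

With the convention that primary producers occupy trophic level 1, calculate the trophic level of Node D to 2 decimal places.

2.67

Node C: 1 + (0.56×1 + 0.44×1) = 2
Node D: 1 + (0.67×2 + 0.33×1) = 2.67
Node E: 1 + 2.67 = 3.67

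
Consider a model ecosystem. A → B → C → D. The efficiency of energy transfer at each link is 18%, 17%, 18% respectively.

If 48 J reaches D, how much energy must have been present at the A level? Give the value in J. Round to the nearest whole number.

Cumulative transfer efficiency: 0.18 × 0.17 × 0.18 = 0.005508
A energy = 48 / 0.005508 = 8715 J

8715 J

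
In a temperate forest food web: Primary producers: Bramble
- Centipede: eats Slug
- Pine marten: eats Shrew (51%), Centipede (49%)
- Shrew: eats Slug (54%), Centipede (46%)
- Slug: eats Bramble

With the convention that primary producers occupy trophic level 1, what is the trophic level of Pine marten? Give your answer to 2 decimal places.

4.23

Slug: 1 + 1 = 2
Centipede: 1 + 2 = 3
Shrew: 1 + (0.54×2 + 0.46×3) = 3.46
Pine marten: 1 + (0.51×3.46 + 0.49×3) = 4.2346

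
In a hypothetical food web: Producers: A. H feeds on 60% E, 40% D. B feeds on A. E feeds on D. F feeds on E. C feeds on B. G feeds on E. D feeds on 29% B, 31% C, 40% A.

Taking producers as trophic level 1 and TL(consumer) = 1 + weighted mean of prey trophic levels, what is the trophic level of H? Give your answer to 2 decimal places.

B: 1 + 1 = 2
C: 1 + 2 = 3
D: 1 + (0.29×2 + 0.31×3 + 0.4×1) = 2.91
E: 1 + 2.91 = 3.91
F: 1 + 3.91 = 4.91
G: 1 + 3.91 = 4.91
H: 1 + (0.6×3.91 + 0.4×2.91) = 4.51

4.51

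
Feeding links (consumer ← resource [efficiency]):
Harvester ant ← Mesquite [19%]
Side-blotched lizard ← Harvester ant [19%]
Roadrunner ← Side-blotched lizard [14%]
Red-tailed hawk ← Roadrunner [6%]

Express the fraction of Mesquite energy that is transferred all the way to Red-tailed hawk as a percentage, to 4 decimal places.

0.0303%

Product of link efficiencies: 0.19 × 0.19 × 0.14 × 0.06 = 0.00030324
As a percentage: 0.00030324 × 100 = 0.0303%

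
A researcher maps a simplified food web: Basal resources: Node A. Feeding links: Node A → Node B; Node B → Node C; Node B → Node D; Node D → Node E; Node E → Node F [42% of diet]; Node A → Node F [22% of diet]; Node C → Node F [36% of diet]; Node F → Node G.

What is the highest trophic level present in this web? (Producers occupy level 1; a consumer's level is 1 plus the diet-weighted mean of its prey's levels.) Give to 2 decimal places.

Node B: 1 + 1 = 2
Node C: 1 + 2 = 3
Node D: 1 + 2 = 3
Node E: 1 + 3 = 4
Node F: 1 + (0.42×4 + 0.22×1 + 0.36×3) = 3.98
Node G: 1 + 3.98 = 4.98

4.98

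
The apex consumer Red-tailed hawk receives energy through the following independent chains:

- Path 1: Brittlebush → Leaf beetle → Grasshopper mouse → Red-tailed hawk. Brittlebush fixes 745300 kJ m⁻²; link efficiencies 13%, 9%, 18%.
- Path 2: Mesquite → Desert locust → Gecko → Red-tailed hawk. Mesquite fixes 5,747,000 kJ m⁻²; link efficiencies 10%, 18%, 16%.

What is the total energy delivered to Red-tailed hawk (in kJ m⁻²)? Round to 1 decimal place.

18121.0 kJ m⁻²

Path 1: 745300 × 0.13 × 0.09 × 0.18 = 1569.6018 kJ m⁻²
Path 2: 5747000 × 0.1 × 0.18 × 0.16 = 16551.36 kJ m⁻²
Total at Red-tailed hawk: 1569.6018 + 16551.36 = 18120.9618 kJ m⁻²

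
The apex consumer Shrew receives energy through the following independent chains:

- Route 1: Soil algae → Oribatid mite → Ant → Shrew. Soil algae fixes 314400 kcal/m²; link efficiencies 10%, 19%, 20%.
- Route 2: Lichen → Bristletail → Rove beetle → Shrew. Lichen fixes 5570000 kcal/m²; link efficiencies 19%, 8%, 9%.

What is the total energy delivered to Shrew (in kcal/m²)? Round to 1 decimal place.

Route 1: 314400 × 0.1 × 0.19 × 0.2 = 1194.72 kcal/m²
Route 2: 5570000 × 0.19 × 0.08 × 0.09 = 7619.76 kcal/m²
Total at Shrew: 1194.72 + 7619.76 = 8814.48 kcal/m²

8814.5 kcal/m²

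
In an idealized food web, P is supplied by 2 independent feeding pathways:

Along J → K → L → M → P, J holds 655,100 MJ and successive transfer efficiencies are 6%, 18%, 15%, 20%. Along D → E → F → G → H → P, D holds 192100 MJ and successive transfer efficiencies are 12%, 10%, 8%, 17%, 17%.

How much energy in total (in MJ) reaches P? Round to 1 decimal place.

Via J: 655100 × 0.06 × 0.18 × 0.15 × 0.2 = 212.2524 MJ
Via D: 192100 × 0.12 × 0.1 × 0.08 × 0.17 × 0.17 = 5.3296224 MJ
Total at P: 212.2524 + 5.3296224 = 217.5820224 MJ

217.6 MJ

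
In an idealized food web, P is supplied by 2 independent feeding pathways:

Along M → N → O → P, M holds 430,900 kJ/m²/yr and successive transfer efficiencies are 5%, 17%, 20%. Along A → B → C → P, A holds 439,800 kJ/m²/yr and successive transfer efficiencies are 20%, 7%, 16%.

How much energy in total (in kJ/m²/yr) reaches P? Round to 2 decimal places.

1717.68 kJ/m²/yr

Via M: 430900 × 0.05 × 0.17 × 0.2 = 732.53 kJ/m²/yr
Via A: 439800 × 0.2 × 0.07 × 0.16 = 985.152 kJ/m²/yr
Total at P: 732.53 + 985.152 = 1717.682 kJ/m²/yr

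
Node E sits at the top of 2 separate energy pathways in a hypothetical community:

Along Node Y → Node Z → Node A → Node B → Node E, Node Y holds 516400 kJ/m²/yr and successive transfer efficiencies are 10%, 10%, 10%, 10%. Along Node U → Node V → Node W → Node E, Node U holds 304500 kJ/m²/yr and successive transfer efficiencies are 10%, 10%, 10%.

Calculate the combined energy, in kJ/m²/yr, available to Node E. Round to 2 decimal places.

Via Node Y: 516400 × 0.1 × 0.1 × 0.1 × 0.1 = 51.64 kJ/m²/yr
Via Node U: 304500 × 0.1 × 0.1 × 0.1 = 304.5 kJ/m²/yr
Total at Node E: 51.64 + 304.5 = 356.14 kJ/m²/yr

356.14 kJ/m²/yr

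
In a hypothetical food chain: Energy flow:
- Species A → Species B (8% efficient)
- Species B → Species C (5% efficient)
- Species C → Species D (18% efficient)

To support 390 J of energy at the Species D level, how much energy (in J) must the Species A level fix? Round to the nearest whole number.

Cumulative transfer efficiency: 0.08 × 0.05 × 0.18 = 0.00072
Species A energy = 390 / 0.00072 = 541667 J

541667 J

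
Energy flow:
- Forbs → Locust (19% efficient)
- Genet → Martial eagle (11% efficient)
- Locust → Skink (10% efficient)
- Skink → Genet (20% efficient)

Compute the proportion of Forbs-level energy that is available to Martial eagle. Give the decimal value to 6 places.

0.000418

Product of link efficiencies: 0.19 × 0.1 × 0.2 × 0.11 = 0.000418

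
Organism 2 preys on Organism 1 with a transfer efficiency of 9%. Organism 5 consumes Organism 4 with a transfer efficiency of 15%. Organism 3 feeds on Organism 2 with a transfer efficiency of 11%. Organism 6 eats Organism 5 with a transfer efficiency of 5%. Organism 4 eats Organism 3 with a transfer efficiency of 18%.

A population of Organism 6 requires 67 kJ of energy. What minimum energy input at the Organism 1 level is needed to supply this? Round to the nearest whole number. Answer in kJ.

5013094 kJ

Cumulative transfer efficiency: 0.09 × 0.11 × 0.18 × 0.15 × 0.05 = 0.000013365
Organism 1 energy = 67 / 0.000013365 = 5013094 kJ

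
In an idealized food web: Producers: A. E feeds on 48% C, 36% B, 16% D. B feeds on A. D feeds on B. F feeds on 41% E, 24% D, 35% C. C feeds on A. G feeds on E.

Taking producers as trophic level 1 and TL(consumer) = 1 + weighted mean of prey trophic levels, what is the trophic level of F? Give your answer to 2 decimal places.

3.72

B: 1 + 1 = 2
C: 1 + 1 = 2
D: 1 + 2 = 3
E: 1 + (0.48×2 + 0.36×2 + 0.16×3) = 3.16
F: 1 + (0.41×3.16 + 0.24×3 + 0.35×2) = 3.7156
G: 1 + 3.16 = 4.16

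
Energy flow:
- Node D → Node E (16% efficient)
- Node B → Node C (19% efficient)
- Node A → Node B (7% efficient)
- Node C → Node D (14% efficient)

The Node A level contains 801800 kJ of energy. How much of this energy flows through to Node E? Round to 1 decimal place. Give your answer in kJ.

Node B: 801800 × 0.07 = 56126 kJ
Node C: 56126 × 0.19 = 10663.94 kJ
Node D: 10663.94 × 0.14 = 1492.9516 kJ
Node E: 1492.9516 × 0.16 = 238.872256 kJ

238.9 kJ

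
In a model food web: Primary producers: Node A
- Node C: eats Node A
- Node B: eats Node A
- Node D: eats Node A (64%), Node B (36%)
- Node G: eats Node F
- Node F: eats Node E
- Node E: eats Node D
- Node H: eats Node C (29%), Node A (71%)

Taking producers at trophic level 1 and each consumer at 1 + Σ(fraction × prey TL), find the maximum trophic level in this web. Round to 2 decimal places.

5.36

Node B: 1 + 1 = 2
Node C: 1 + 1 = 2
Node D: 1 + (0.64×1 + 0.36×2) = 2.36
Node E: 1 + 2.36 = 3.36
Node F: 1 + 3.36 = 4.36
Node G: 1 + 4.36 = 5.36
Node H: 1 + (0.29×2 + 0.71×1) = 2.29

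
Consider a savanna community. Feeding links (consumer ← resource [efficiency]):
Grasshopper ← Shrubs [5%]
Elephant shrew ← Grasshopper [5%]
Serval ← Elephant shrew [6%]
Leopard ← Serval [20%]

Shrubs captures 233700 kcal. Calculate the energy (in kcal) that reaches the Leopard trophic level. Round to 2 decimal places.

7.01 kcal

Grasshopper: 233700 × 0.05 = 11685 kcal
Elephant shrew: 11685 × 0.05 = 584.25 kcal
Serval: 584.25 × 0.06 = 35.055 kcal
Leopard: 35.055 × 0.2 = 7.011 kcal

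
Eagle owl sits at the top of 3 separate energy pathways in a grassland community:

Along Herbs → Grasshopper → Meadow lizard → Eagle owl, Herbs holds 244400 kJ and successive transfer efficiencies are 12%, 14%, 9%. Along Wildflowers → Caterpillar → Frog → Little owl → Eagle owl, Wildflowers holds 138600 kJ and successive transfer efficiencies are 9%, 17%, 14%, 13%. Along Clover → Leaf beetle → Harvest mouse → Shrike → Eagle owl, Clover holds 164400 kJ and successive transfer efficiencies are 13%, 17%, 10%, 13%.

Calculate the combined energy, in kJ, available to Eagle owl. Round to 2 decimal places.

Via Herbs: 244400 × 0.12 × 0.14 × 0.09 = 369.5328 kJ
Via Wildflowers: 138600 × 0.09 × 0.17 × 0.14 × 0.13 = 38.594556 kJ
Via Clover: 164400 × 0.13 × 0.17 × 0.1 × 0.13 = 47.23212 kJ
Total at Eagle owl: 369.5328 + 38.594556 + 47.23212 = 455.359476 kJ

455.36 kJ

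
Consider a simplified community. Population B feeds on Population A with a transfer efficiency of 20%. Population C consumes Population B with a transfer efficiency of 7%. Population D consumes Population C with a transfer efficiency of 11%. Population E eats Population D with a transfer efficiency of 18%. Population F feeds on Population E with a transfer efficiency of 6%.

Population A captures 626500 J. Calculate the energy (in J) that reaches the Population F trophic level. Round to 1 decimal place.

10.4 J

Population B: 626500 × 0.2 = 125300 J
Population C: 125300 × 0.07 = 8771 J
Population D: 8771 × 0.11 = 964.81 J
Population E: 964.81 × 0.18 = 173.6658 J
Population F: 173.6658 × 0.06 = 10.419948 J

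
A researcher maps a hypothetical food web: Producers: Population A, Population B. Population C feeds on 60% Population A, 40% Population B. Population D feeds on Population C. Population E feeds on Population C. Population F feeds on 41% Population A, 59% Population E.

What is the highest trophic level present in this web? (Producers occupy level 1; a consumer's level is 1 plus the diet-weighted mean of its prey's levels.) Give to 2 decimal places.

Population C: 1 + (0.6×1 + 0.4×1) = 2
Population D: 1 + 2 = 3
Population E: 1 + 2 = 3
Population F: 1 + (0.41×1 + 0.59×3) = 3.18

3.18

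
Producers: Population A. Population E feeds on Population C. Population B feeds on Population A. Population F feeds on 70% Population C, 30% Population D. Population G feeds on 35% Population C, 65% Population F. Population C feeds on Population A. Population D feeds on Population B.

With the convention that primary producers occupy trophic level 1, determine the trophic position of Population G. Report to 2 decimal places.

3.85

Population B: 1 + 1 = 2
Population C: 1 + 1 = 2
Population D: 1 + 2 = 3
Population E: 1 + 2 = 3
Population F: 1 + (0.7×2 + 0.3×3) = 3.3
Population G: 1 + (0.35×2 + 0.65×3.3) = 3.845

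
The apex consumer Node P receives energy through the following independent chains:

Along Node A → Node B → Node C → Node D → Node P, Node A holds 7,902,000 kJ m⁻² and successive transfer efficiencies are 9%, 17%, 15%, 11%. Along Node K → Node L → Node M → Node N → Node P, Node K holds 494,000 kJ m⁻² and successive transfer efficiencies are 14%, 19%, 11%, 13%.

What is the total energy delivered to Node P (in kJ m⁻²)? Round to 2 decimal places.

2182.77 kJ m⁻²

Via Node A: 7902000 × 0.09 × 0.17 × 0.15 × 0.11 = 1994.8599 kJ m⁻²
Via Node K: 494000 × 0.14 × 0.19 × 0.11 × 0.13 = 187.90772 kJ m⁻²
Total at Node P: 1994.8599 + 187.90772 = 2182.76762 kJ m⁻²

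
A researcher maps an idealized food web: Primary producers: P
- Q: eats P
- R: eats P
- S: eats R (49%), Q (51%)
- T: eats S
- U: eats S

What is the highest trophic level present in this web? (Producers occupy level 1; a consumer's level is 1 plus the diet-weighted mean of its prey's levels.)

Q: 1 + 1 = 2
R: 1 + 1 = 2
S: 1 + (0.49×2 + 0.51×2) = 3
T: 1 + 3 = 4
U: 1 + 3 = 4

4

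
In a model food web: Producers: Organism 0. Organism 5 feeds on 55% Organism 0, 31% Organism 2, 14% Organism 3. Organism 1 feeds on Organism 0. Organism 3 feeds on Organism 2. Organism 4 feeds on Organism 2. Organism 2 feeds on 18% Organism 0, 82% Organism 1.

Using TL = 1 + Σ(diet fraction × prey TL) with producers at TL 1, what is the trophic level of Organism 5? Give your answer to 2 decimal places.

2.96

Organism 1: 1 + 1 = 2
Organism 2: 1 + (0.18×1 + 0.82×2) = 2.82
Organism 3: 1 + 2.82 = 3.82
Organism 4: 1 + 2.82 = 3.82
Organism 5: 1 + (0.55×1 + 0.31×2.82 + 0.14×3.82) = 2.959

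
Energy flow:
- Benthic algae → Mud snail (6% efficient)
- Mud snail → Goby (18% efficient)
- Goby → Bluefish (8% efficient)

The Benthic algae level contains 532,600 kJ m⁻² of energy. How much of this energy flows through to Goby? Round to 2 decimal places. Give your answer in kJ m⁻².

5752.08 kJ m⁻²

Mud snail: 532600 × 0.06 = 31956 kJ m⁻²
Goby: 31956 × 0.18 = 5752.08 kJ m⁻²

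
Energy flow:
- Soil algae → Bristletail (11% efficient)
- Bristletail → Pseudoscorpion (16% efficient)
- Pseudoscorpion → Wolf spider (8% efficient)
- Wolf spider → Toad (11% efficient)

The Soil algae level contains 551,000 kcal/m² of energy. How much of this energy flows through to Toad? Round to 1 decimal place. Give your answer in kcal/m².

85.3 kcal/m²

Bristletail: 551000 × 0.11 = 60610 kcal/m²
Pseudoscorpion: 60610 × 0.16 = 9697.6 kcal/m²
Wolf spider: 9697.6 × 0.08 = 775.808 kcal/m²
Toad: 775.808 × 0.11 = 85.33888 kcal/m²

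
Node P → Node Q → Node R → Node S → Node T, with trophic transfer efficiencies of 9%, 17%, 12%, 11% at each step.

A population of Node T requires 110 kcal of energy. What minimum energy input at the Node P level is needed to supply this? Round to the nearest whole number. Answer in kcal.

544662 kcal

Cumulative transfer efficiency: 0.09 × 0.17 × 0.12 × 0.11 = 0.00020196
Node P energy = 110 / 0.00020196 = 544662 kcal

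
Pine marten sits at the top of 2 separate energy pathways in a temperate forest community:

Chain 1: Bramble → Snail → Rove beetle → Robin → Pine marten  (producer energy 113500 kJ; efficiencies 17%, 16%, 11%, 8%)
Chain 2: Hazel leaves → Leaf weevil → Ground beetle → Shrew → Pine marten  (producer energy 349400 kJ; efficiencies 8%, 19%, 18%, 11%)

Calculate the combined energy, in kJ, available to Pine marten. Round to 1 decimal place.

Chain 1: 113500 × 0.17 × 0.16 × 0.11 × 0.08 = 27.16736 kJ
Chain 2: 349400 × 0.08 × 0.19 × 0.18 × 0.11 = 105.155424 kJ
Total at Pine marten: 27.16736 + 105.155424 = 132.322784 kJ

132.3 kJ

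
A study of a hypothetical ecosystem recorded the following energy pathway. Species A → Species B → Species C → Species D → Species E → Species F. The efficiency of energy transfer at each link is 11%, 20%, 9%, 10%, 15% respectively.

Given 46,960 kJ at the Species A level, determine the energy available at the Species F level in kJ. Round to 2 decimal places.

1.39 kJ

Species B: 46960 × 0.11 = 5165.6 kJ
Species C: 5165.6 × 0.2 = 1033.12 kJ
Species D: 1033.12 × 0.09 = 92.9808 kJ
Species E: 92.9808 × 0.1 = 9.29808 kJ
Species F: 9.29808 × 0.15 = 1.394712 kJ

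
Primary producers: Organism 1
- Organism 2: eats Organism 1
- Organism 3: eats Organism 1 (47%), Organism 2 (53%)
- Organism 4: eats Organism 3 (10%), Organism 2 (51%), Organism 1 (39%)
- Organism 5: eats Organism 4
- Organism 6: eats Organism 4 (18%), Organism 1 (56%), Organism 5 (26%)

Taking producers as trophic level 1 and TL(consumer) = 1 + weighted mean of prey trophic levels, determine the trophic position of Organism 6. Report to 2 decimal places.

Organism 2: 1 + 1 = 2
Organism 3: 1 + (0.47×1 + 0.53×2) = 2.53
Organism 4: 1 + (0.1×2.53 + 0.51×2 + 0.39×1) = 2.663
Organism 5: 1 + 2.663 = 3.663
Organism 6: 1 + (0.18×2.663 + 0.56×1 + 0.26×3.663) = 2.99172

2.99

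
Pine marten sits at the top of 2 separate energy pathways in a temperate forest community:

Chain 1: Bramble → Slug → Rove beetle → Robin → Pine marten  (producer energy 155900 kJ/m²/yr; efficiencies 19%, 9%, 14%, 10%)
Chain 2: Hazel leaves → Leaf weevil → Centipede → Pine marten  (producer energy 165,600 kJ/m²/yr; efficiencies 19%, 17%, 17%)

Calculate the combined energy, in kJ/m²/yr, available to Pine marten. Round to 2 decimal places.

Chain 1: 155900 × 0.19 × 0.09 × 0.14 × 0.1 = 37.32246 kJ/m²/yr
Chain 2: 165600 × 0.19 × 0.17 × 0.17 = 909.3096 kJ/m²/yr
Total at Pine marten: 37.32246 + 909.3096 = 946.63206 kJ/m²/yr

946.63 kJ/m²/yr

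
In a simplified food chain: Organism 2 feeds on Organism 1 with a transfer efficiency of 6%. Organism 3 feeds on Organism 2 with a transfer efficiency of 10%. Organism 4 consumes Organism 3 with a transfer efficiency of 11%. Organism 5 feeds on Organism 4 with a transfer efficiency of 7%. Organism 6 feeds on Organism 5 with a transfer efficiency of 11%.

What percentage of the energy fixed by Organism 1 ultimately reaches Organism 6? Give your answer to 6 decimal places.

0.000508%

Product of link efficiencies: 0.06 × 0.1 × 0.11 × 0.07 × 0.11 = 0.000005082
As a percentage: 0.000005082 × 100 = 0.000508%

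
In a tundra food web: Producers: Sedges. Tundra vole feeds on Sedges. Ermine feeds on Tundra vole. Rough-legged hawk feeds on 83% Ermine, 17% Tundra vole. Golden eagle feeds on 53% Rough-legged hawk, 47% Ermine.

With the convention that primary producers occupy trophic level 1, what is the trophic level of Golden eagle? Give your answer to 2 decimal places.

Tundra vole: 1 + 1 = 2
Ermine: 1 + 2 = 3
Rough-legged hawk: 1 + (0.83×3 + 0.17×2) = 3.83
Golden eagle: 1 + (0.53×3.83 + 0.47×3) = 4.4399

4.44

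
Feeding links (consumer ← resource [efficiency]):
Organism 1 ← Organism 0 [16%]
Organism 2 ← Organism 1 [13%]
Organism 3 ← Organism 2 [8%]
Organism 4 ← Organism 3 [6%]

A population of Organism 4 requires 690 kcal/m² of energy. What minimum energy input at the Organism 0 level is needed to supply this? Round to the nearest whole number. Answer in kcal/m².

6911058 kcal/m²

Cumulative transfer efficiency: 0.16 × 0.13 × 0.08 × 0.06 = 0.00009984
Organism 0 energy = 690 / 0.00009984 = 6911058 kcal/m²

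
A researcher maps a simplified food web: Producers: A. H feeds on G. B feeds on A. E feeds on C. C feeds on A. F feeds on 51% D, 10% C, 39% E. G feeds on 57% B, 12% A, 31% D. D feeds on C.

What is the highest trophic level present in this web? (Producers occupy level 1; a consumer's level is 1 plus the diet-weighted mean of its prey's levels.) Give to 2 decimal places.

4.19

B: 1 + 1 = 2
C: 1 + 1 = 2
D: 1 + 2 = 3
E: 1 + 2 = 3
F: 1 + (0.51×3 + 0.1×2 + 0.39×3) = 3.9
G: 1 + (0.57×2 + 0.12×1 + 0.31×3) = 3.19
H: 1 + 3.19 = 4.19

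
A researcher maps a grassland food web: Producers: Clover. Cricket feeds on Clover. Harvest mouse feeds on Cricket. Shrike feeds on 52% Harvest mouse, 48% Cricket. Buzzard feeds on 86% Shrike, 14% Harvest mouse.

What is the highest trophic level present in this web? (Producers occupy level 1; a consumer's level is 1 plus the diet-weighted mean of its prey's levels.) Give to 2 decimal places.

Cricket: 1 + 1 = 2
Harvest mouse: 1 + 2 = 3
Shrike: 1 + (0.52×3 + 0.48×2) = 3.52
Buzzard: 1 + (0.86×3.52 + 0.14×3) = 4.4472

4.45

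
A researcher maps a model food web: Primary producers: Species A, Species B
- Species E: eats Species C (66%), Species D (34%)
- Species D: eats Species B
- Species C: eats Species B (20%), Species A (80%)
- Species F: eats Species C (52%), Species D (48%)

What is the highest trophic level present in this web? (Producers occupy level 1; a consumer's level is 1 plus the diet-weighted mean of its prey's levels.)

Species C: 1 + (0.2×1 + 0.8×1) = 2
Species D: 1 + 1 = 2
Species E: 1 + (0.66×2 + 0.34×2) = 3
Species F: 1 + (0.52×2 + 0.48×2) = 3

3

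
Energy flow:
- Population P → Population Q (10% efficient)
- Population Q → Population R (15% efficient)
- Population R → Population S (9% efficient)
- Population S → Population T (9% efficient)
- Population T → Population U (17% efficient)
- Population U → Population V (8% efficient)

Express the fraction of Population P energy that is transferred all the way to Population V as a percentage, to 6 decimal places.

Product of link efficiencies: 0.1 × 0.15 × 0.09 × 0.09 × 0.17 × 0.08 = 0.0000016524
As a percentage: 0.0000016524 × 100 = 0.000165%

0.000165%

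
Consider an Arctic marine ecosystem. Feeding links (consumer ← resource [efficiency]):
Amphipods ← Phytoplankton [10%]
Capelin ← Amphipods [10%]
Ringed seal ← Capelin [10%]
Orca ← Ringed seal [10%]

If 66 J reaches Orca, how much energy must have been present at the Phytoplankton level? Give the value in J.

Cumulative transfer efficiency: 0.1 × 0.1 × 0.1 × 0.1 = 0.0001
Phytoplankton energy = 66 / 0.0001 = 660000 J

660000 J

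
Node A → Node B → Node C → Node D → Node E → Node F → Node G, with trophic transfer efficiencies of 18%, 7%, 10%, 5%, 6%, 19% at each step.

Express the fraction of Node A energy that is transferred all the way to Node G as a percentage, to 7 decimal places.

Product of link efficiencies: 0.18 × 0.07 × 0.1 × 0.05 × 0.06 × 0.19 = 0.0000007182
As a percentage: 0.0000007182 × 100 = 0.0000718%

0.0000718%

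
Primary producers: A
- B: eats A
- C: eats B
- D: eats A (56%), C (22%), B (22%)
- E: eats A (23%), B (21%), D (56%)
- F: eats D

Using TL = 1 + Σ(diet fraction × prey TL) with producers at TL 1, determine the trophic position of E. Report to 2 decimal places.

B: 1 + 1 = 2
C: 1 + 2 = 3
D: 1 + (0.56×1 + 0.22×3 + 0.22×2) = 2.66
E: 1 + (0.23×1 + 0.21×2 + 0.56×2.66) = 3.1396
F: 1 + 2.66 = 3.66

3.14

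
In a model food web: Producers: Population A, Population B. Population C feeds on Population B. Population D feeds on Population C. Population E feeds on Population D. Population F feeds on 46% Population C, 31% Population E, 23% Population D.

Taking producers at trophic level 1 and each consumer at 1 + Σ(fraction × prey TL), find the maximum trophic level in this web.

4

Population C: 1 + 1 = 2
Population D: 1 + 2 = 3
Population E: 1 + 3 = 4
Population F: 1 + (0.46×2 + 0.31×4 + 0.23×3) = 3.85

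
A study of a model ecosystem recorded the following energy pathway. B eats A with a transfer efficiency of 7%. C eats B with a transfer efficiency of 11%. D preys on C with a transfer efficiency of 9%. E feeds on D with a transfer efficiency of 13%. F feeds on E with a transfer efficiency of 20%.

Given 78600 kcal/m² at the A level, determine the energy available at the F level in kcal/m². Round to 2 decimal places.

1.42 kcal/m²

B: 78600 × 0.07 = 5502 kcal/m²
C: 5502 × 0.11 = 605.22 kcal/m²
D: 605.22 × 0.09 = 54.4698 kcal/m²
E: 54.4698 × 0.13 = 7.081074 kcal/m²
F: 7.081074 × 0.2 = 1.4162148 kcal/m²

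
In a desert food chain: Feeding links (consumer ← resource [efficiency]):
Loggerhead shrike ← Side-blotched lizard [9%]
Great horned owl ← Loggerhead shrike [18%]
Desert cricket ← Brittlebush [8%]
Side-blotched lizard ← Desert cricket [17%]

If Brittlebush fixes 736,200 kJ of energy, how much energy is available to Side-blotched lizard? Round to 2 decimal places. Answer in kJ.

Desert cricket: 736200 × 0.08 = 58896 kJ
Side-blotched lizard: 58896 × 0.17 = 10012.32 kJ

10012.32 kJ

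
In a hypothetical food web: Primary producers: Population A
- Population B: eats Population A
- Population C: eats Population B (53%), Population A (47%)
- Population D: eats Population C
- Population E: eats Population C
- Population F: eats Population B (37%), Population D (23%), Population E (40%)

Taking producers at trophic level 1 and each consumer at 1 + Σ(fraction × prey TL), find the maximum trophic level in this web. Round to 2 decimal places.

Population B: 1 + 1 = 2
Population C: 1 + (0.53×2 + 0.47×1) = 2.53
Population D: 1 + 2.53 = 3.53
Population E: 1 + 2.53 = 3.53
Population F: 1 + (0.37×2 + 0.23×3.53 + 0.4×3.53) = 3.9639

3.96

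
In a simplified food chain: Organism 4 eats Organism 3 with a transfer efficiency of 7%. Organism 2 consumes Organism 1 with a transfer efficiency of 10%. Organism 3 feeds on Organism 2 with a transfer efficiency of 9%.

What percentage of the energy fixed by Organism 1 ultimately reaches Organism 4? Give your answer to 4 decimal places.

Product of link efficiencies: 0.1 × 0.09 × 0.07 = 0.00063
As a percentage: 0.00063 × 100 = 0.0630%

0.0630%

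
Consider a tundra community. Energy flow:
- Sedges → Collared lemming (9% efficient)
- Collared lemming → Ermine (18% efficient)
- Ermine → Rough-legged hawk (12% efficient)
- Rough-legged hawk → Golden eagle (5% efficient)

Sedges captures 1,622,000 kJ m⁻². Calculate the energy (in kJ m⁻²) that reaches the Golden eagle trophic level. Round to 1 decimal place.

Collared lemming: 1622000 × 0.09 = 145980 kJ m⁻²
Ermine: 145980 × 0.18 = 26276.4 kJ m⁻²
Rough-legged hawk: 26276.4 × 0.12 = 3153.168 kJ m⁻²
Golden eagle: 3153.168 × 0.05 = 157.6584 kJ m⁻²

157.7 kJ m⁻²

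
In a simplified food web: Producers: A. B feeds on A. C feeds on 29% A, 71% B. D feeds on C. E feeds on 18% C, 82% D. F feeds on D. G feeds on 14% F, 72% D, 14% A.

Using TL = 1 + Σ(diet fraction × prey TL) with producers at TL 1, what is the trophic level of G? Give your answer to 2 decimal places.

B: 1 + 1 = 2
C: 1 + (0.29×1 + 0.71×2) = 2.71
D: 1 + 2.71 = 3.71
E: 1 + (0.18×2.71 + 0.82×3.71) = 4.53
F: 1 + 3.71 = 4.71
G: 1 + (0.14×4.71 + 0.72×3.71 + 0.14×1) = 4.4706

4.47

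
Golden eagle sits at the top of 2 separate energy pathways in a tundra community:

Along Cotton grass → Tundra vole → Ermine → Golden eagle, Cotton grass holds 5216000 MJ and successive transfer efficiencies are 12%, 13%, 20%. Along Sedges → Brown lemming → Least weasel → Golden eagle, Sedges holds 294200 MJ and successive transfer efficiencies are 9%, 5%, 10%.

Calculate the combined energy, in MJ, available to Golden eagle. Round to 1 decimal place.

Via Cotton grass: 5216000 × 0.12 × 0.13 × 0.2 = 16273.92 MJ
Via Sedges: 294200 × 0.09 × 0.05 × 0.1 = 132.39 MJ
Total at Golden eagle: 16273.92 + 132.39 = 16406.31 MJ

16406.3 MJ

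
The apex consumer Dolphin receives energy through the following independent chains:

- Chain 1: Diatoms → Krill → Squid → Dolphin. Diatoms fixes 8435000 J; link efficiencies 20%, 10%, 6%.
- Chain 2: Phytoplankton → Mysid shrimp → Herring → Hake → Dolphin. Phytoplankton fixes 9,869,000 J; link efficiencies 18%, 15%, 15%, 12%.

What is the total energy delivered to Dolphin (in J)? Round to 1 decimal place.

Chain 1: 8435000 × 0.2 × 0.1 × 0.06 = 10122 J
Chain 2: 9869000 × 0.18 × 0.15 × 0.15 × 0.12 = 4796.334 J
Total at Dolphin: 10122 + 4796.334 = 14918.334 J

14918.3 J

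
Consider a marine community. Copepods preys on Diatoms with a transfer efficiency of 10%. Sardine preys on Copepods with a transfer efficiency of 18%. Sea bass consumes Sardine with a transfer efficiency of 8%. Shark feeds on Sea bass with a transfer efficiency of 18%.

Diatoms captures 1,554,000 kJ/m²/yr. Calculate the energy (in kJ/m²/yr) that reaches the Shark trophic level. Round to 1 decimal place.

Copepods: 1554000 × 0.1 = 155400 kJ/m²/yr
Sardine: 155400 × 0.18 = 27972 kJ/m²/yr
Sea bass: 27972 × 0.08 = 2237.76 kJ/m²/yr
Shark: 2237.76 × 0.18 = 402.7968 kJ/m²/yr

402.8 kJ/m²/yr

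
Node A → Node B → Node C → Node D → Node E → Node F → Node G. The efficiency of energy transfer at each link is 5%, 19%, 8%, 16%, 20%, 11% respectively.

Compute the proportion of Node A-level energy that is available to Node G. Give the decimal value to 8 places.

0.00000268

Product of link efficiencies: 0.05 × 0.19 × 0.08 × 0.16 × 0.2 × 0.11 = 0.0000026752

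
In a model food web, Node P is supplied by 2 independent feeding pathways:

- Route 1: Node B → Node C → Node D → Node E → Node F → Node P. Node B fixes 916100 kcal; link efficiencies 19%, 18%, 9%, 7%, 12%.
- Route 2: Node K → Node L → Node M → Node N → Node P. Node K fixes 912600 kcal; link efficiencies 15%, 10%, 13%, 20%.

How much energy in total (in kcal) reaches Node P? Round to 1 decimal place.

379.6 kcal

Route 1: 916100 × 0.19 × 0.18 × 0.09 × 0.07 × 0.12 = 23.68594872 kcal
Route 2: 912600 × 0.15 × 0.1 × 0.13 × 0.2 = 355.914 kcal
Total at Node P: 23.68594872 + 355.914 = 379.59994872 kcal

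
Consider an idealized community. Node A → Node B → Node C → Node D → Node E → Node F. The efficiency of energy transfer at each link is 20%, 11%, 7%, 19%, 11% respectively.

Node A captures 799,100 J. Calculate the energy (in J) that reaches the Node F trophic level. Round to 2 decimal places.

Node B: 799100 × 0.2 = 159820 J
Node C: 159820 × 0.11 = 17580.2 J
Node D: 17580.2 × 0.07 = 1230.614 J
Node E: 1230.614 × 0.19 = 233.81666 J
Node F: 233.81666 × 0.11 = 25.7198326 J

25.72 J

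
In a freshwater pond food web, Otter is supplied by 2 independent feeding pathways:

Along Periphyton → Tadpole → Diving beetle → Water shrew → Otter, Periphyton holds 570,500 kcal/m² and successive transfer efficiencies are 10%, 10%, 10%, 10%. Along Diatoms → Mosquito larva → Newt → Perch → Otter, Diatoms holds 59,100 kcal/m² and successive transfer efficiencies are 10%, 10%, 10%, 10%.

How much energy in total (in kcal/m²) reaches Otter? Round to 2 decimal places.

Via Periphyton: 570500 × 0.1 × 0.1 × 0.1 × 0.1 = 57.05 kcal/m²
Via Diatoms: 59100 × 0.1 × 0.1 × 0.1 × 0.1 = 5.91 kcal/m²
Total at Otter: 57.05 + 5.91 = 62.96 kcal/m²

62.96 kcal/m²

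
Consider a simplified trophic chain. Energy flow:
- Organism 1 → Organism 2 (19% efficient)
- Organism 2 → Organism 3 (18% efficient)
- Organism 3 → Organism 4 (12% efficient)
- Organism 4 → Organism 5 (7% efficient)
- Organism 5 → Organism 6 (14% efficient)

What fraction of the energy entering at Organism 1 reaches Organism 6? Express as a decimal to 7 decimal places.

0.0000402

Product of link efficiencies: 0.19 × 0.18 × 0.12 × 0.07 × 0.14 = 0.0000402192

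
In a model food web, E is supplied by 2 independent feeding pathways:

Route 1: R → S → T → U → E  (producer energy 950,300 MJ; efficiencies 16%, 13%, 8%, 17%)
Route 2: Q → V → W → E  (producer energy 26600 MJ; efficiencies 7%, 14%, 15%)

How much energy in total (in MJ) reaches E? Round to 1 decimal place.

307.9 MJ

Route 1: 950300 × 0.16 × 0.13 × 0.08 × 0.17 = 268.820864 MJ
Route 2: 26600 × 0.07 × 0.14 × 0.15 = 39.102 MJ
Total at E: 268.820864 + 39.102 = 307.922864 MJ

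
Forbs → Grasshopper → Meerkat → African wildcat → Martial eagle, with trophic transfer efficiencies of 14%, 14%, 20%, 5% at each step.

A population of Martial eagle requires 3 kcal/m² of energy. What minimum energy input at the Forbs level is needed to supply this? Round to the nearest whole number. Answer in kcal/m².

15306 kcal/m²

Cumulative transfer efficiency: 0.14 × 0.14 × 0.2 × 0.05 = 0.000196
Forbs energy = 3 / 0.000196 = 15306 kcal/m²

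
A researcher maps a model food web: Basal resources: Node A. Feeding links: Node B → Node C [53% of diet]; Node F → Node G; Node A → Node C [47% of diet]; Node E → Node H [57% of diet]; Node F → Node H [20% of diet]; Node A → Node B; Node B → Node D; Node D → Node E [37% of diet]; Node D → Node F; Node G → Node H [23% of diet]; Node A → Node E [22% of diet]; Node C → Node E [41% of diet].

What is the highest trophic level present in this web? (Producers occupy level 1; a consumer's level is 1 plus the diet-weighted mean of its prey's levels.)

5

Node B: 1 + 1 = 2
Node C: 1 + (0.47×1 + 0.53×2) = 2.53
Node D: 1 + 2 = 3
Node E: 1 + (0.41×2.53 + 0.37×3 + 0.22×1) = 3.3673
Node F: 1 + 3 = 4
Node G: 1 + 4 = 5
Node H: 1 + (0.57×3.3673 + 0.23×5 + 0.2×4) = 4.869361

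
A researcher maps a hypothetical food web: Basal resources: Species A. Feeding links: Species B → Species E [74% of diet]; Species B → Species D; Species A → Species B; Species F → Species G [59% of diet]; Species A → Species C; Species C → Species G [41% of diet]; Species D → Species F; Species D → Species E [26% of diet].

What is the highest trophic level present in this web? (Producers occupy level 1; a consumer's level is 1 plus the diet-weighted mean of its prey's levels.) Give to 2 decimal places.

4.18

Species B: 1 + 1 = 2
Species C: 1 + 1 = 2
Species D: 1 + 2 = 3
Species E: 1 + (0.74×2 + 0.26×3) = 3.26
Species F: 1 + 3 = 4
Species G: 1 + (0.59×4 + 0.41×2) = 4.18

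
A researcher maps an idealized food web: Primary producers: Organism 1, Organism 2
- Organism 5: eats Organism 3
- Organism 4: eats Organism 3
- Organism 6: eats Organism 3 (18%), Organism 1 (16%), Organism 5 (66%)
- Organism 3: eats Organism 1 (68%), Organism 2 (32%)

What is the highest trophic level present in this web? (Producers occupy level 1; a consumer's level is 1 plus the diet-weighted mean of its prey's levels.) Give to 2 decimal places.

Organism 3: 1 + (0.68×1 + 0.32×1) = 2
Organism 4: 1 + 2 = 3
Organism 5: 1 + 2 = 3
Organism 6: 1 + (0.18×2 + 0.16×1 + 0.66×3) = 3.5

3.50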